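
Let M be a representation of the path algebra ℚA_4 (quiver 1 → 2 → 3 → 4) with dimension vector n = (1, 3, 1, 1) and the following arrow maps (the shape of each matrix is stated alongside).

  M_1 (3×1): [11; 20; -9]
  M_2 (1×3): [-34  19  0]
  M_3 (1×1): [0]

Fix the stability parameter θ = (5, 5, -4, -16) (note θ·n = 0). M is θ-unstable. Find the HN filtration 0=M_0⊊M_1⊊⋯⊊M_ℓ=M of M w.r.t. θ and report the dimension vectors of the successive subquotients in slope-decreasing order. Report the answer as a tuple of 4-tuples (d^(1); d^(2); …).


Interval decomposition of M: I[1,3], I[2,2]^2, I[4,4].
HN type (ℓ=3): μ^(1)=5; μ^(2)=2; μ^(3)=-16

((0, 2, 0, 0); (1, 1, 1, 0); (0, 0, 0, 1))


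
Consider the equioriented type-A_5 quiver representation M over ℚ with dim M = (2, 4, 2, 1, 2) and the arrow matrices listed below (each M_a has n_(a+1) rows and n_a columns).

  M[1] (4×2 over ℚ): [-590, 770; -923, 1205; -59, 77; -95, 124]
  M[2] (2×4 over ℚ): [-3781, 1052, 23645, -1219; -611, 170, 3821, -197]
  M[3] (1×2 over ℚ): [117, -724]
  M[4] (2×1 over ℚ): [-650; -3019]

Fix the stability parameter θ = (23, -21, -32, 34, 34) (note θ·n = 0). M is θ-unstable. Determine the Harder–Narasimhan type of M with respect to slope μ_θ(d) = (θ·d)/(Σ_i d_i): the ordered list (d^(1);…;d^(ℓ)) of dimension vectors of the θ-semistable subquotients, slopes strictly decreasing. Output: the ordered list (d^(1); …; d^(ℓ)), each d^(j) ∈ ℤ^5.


Barcode: M ≅ I[1,3], I[1,5], I[2,2]^2, I[5,5]. HN layers by μ_θ (3 steps, strictly decreasing):
  μ^(1)=34; μ^(2)=-10; μ^(3)=-21

((0, 0, 0, 1, 2); (2, 2, 2, 0, 0); (0, 2, 0, 0, 0))


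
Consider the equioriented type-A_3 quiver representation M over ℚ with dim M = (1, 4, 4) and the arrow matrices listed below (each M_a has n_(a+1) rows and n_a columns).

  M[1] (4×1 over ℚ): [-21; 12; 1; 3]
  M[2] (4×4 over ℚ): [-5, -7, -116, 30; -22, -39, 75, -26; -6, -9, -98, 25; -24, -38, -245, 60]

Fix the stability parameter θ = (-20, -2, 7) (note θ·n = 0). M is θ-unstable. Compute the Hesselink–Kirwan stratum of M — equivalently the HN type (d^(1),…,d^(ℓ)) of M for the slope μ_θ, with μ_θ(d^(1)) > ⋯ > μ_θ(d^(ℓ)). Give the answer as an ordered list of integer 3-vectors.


Barcode: M ≅ I[1,3], I[2,3]^3. HN layers by μ_θ (3 steps, strictly decreasing):
  μ^(1)=7; μ^(2)=-2; μ^(3)=-20

((0, 0, 4); (0, 4, 0); (1, 0, 0))


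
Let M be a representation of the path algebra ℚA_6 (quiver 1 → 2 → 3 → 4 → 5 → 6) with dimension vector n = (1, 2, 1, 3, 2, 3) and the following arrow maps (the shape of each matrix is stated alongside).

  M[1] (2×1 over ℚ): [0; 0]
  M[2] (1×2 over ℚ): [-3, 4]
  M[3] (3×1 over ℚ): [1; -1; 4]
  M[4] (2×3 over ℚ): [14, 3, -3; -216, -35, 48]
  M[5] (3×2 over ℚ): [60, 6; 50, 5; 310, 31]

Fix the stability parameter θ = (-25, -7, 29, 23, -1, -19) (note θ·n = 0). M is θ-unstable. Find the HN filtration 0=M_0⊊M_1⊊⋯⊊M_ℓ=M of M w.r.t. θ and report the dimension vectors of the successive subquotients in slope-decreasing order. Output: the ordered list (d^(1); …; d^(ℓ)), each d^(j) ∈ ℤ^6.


Barcode: M ≅ I[1,1], I[2,2], I[2,6], I[4,4], I[4,5], I[6,6]^2. HN layers by μ_θ (6 steps, strictly decreasing):
  μ^(1)=23; μ^(2)=11; μ^(3)=8; μ^(4)=-7; μ^(5)=-19; μ^(6)=-25

((0, 0, 0, 1, 0, 0); (0, 0, 0, 1, 1, 0); (0, 0, 1, 1, 1, 1); (0, 2, 0, 0, 0, 0); (0, 0, 0, 0, 0, 2); (1, 0, 0, 0, 0, 0))


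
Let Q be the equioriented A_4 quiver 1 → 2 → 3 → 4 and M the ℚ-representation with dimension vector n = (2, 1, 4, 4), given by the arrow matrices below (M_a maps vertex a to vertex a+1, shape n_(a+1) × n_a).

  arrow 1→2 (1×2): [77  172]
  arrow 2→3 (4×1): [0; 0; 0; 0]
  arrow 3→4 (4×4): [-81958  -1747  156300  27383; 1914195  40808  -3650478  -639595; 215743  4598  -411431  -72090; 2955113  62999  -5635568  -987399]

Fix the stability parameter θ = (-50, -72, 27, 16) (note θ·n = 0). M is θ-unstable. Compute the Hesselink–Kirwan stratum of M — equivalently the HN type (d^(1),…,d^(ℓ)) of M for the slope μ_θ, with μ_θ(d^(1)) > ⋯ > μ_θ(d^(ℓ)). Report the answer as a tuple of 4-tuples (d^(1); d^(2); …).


Barcode: M ≅ I[1,1], I[1,2], I[3,4]^4. HN layers by μ_θ (3 steps, strictly decreasing):
  μ^(1)=43/2; μ^(2)=-50; μ^(3)=-61

((0, 0, 4, 4); (1, 0, 0, 0); (1, 1, 0, 0))


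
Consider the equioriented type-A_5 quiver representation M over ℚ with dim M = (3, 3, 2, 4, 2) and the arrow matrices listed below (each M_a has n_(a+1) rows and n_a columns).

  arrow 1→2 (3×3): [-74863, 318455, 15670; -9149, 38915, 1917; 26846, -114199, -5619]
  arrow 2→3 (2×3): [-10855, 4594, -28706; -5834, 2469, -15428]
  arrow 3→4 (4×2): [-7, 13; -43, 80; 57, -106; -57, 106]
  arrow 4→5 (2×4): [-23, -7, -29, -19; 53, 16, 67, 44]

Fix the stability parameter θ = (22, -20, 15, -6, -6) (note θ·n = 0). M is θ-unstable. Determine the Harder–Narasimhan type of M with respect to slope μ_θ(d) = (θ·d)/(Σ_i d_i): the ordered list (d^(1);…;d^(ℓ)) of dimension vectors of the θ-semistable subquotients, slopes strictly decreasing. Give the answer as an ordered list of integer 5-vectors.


Interval decomposition of M: I[1,2], I[1,4], I[1,5], I[4,4], I[4,5].
HN type (ℓ=3): μ^(1)=9/2; μ^(2)=1; μ^(3)=-6

((0, 0, 1, 1, 0); (3, 3, 1, 1, 1); (0, 0, 0, 2, 1))


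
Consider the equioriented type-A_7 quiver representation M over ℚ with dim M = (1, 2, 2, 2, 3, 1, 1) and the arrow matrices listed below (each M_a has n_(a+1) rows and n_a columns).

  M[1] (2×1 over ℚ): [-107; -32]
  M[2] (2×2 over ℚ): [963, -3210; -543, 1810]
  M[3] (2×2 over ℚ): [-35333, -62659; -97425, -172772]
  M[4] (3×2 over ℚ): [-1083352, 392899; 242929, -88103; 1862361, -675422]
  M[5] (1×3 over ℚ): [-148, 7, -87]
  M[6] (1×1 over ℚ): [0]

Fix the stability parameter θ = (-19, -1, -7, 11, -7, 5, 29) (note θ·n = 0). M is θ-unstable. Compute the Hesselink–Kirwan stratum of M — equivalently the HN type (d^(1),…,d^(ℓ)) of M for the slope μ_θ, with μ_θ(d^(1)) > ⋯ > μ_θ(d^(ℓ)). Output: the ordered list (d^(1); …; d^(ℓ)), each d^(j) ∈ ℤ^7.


Barcode: M ≅ I[1,6], I[2,2], I[3,5], I[5,5], I[7,7]. HN layers by μ_θ (7 steps, strictly decreasing):
  μ^(1)=29; μ^(2)=5; μ^(3)=2; μ^(4)=-1; μ^(5)=-4; μ^(6)=-7; μ^(7)=-19

((0, 0, 0, 0, 0, 0, 1); (0, 0, 0, 0, 0, 1, 0); (0, 0, 0, 2, 2, 0, 0); (0, 1, 0, 0, 0, 0, 0); (0, 1, 1, 0, 0, 0, 0); (0, 0, 1, 0, 1, 0, 0); (1, 0, 0, 0, 0, 0, 0))


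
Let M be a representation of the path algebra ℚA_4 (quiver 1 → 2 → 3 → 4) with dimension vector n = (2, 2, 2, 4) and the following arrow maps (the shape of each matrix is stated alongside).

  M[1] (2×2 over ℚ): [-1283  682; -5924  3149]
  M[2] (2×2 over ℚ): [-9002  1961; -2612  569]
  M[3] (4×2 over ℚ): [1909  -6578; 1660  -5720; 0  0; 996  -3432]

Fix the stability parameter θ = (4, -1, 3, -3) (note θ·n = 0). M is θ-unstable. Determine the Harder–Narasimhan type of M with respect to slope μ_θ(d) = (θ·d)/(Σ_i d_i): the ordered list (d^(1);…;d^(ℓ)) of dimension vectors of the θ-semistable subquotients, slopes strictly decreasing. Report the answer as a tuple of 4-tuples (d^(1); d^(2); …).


Interval decomposition of M: I[1,3], I[1,4], I[4,4]^3.
HN type (ℓ=4): μ^(1)=3; μ^(2)=3/2; μ^(3)=3/4; μ^(4)=-3

((0, 0, 1, 0); (1, 1, 0, 0); (1, 1, 1, 1); (0, 0, 0, 3))


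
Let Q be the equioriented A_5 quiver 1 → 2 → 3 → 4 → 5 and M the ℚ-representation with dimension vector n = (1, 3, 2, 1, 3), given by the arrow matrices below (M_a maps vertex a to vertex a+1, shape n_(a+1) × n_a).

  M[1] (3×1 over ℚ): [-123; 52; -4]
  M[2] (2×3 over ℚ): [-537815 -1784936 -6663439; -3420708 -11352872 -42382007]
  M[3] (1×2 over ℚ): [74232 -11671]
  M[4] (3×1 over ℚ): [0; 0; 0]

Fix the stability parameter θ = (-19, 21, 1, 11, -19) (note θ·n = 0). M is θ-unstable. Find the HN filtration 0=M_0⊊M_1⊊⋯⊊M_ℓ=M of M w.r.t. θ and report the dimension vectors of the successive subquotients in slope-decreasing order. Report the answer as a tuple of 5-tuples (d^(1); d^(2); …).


Interval decomposition of M: I[1,3], I[2,2], I[2,4], I[5,5]^3.
HN type (ℓ=3): μ^(1)=21; μ^(2)=11; μ^(3)=-19

((0, 1, 0, 0, 0); (0, 2, 2, 1, 0); (1, 0, 0, 0, 3))


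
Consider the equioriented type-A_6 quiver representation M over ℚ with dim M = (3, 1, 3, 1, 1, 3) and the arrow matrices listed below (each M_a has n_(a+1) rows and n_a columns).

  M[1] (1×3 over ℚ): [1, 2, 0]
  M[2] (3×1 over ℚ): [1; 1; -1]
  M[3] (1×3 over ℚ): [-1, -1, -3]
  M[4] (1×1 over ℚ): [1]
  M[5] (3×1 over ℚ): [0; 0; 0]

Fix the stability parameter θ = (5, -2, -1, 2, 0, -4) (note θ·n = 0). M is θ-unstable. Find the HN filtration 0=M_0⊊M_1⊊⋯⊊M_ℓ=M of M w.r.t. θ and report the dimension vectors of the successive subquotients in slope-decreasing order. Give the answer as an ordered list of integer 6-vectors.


Via rank(M_{q-1}∘⋯∘M_p): M ≅ I[1,1]^2, I[1,5], I[3,3]^2, I[6,6]^3.
μ_θ-semistable layers: μ^(1)=5; μ^(2)=1; μ^(3)=2/3; μ^(4)=-1; μ^(5)=-4

((2, 0, 0, 0, 0, 0); (0, 0, 0, 1, 1, 0); (1, 1, 1, 0, 0, 0); (0, 0, 2, 0, 0, 0); (0, 0, 0, 0, 0, 3))


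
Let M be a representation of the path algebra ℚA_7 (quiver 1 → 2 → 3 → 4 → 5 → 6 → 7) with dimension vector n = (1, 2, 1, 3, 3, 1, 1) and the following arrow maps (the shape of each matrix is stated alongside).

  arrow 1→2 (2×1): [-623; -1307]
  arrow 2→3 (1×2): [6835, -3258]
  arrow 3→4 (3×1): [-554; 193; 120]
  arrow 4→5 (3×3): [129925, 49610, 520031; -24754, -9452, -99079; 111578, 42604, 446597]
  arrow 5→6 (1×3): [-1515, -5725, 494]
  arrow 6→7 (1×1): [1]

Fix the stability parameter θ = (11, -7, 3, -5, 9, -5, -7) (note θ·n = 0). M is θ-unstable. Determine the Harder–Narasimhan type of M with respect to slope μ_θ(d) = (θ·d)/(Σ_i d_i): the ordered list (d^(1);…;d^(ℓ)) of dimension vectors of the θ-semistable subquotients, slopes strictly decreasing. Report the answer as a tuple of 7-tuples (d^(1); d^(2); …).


Barcode: M ≅ I[1,4], I[2,2], I[4,5], I[4,7], I[5,5]. HN layers by μ_θ (5 steps, strictly decreasing):
  μ^(1)=9; μ^(2)=1/2; μ^(3)=-1; μ^(4)=-5; μ^(5)=-7

((0, 0, 0, 0, 2, 0, 0); (1, 1, 1, 1, 0, 0, 0); (0, 0, 0, 0, 1, 1, 1); (0, 0, 0, 2, 0, 0, 0); (0, 1, 0, 0, 0, 0, 0))


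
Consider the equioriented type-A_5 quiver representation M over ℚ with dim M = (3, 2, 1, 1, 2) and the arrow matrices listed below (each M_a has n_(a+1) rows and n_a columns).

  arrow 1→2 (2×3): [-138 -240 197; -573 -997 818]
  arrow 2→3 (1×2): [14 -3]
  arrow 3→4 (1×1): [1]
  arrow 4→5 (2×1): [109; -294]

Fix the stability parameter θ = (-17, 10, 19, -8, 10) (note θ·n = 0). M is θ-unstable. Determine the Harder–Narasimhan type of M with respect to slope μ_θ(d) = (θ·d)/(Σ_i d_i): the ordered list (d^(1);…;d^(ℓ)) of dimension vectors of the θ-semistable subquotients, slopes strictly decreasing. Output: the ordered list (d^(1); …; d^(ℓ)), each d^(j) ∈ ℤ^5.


Via rank(M_{q-1}∘⋯∘M_p): M ≅ I[1,1], I[1,2], I[1,5], I[5,5].
μ_θ-semistable layers: μ^(1)=10; μ^(2)=7; μ^(3)=-17

((0, 1, 0, 0, 2); (0, 1, 1, 1, 0); (3, 0, 0, 0, 0))


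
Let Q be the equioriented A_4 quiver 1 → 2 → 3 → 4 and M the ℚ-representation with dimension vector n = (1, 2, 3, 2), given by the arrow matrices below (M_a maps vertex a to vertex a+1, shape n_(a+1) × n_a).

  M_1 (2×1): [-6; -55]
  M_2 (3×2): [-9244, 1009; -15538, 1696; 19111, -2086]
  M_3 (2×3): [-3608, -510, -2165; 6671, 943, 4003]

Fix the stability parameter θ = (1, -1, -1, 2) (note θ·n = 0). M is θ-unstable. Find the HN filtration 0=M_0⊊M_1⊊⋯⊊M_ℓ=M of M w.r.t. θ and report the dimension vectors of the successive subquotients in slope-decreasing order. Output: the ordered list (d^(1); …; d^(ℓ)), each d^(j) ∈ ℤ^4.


Interval decomposition of M: I[1,4], I[2,4], I[3,3].
HN type (ℓ=3): μ^(1)=2; μ^(2)=-1/3; μ^(3)=-1

((0, 0, 0, 2); (1, 1, 1, 0); (0, 1, 2, 0))


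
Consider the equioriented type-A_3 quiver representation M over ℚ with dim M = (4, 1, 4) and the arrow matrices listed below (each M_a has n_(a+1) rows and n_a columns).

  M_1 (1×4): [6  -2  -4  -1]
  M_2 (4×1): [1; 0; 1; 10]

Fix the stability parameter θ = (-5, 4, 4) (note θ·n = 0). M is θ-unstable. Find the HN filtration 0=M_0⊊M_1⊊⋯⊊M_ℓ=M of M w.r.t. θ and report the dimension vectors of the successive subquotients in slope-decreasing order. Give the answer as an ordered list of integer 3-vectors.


Interval decomposition of M: I[1,1]^3, I[1,3], I[3,3]^3.
HN type (ℓ=2): μ^(1)=4; μ^(2)=-5

((0, 1, 4); (4, 0, 0))


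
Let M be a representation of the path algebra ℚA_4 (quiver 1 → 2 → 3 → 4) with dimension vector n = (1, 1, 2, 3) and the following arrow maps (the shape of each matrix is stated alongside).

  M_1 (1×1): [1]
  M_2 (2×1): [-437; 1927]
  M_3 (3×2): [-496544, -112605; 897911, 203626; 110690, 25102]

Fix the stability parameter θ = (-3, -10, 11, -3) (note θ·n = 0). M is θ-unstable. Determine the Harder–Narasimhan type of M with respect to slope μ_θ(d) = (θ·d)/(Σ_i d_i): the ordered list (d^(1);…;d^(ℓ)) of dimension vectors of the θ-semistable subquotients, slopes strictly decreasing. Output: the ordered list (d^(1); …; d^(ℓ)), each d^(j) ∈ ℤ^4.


Barcode: M ≅ I[1,4], I[3,4], I[4,4]. HN layers by μ_θ (3 steps, strictly decreasing):
  μ^(1)=4; μ^(2)=-3; μ^(3)=-13/2

((0, 0, 2, 2); (0, 0, 0, 1); (1, 1, 0, 0))


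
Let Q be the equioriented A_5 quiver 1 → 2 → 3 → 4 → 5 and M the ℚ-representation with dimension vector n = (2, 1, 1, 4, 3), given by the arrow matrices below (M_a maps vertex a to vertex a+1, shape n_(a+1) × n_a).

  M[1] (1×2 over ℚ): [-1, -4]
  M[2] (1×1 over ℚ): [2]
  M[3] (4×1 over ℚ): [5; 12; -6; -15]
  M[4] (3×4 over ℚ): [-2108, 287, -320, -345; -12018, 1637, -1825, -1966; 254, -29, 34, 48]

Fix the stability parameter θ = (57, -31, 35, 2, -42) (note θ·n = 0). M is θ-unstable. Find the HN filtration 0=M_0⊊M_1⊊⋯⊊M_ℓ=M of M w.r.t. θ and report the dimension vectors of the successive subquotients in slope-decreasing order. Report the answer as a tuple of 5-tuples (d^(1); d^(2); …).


Via rank(M_{q-1}∘⋯∘M_p): M ≅ I[1,1], I[1,5], I[4,4], I[4,5]^2.
μ_θ-semistable layers: μ^(1)=57; μ^(2)=21/5; μ^(3)=2; μ^(4)=-20

((1, 0, 0, 0, 0); (1, 1, 1, 1, 1); (0, 0, 0, 1, 0); (0, 0, 0, 2, 2))


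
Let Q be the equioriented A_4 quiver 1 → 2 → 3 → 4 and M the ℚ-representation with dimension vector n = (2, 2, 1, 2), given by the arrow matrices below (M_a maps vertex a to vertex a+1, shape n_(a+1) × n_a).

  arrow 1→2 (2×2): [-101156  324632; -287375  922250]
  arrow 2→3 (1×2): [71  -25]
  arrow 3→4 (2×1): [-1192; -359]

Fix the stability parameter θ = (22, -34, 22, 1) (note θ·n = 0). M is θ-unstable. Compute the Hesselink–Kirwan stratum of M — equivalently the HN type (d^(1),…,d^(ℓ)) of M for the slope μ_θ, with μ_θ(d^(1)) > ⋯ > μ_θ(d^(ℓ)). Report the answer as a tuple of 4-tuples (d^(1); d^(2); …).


Barcode: M ≅ I[1,1], I[1,4], I[2,2], I[4,4]. HN layers by μ_θ (5 steps, strictly decreasing):
  μ^(1)=22; μ^(2)=23/2; μ^(3)=1; μ^(4)=-6; μ^(5)=-34

((1, 0, 0, 0); (0, 0, 1, 1); (0, 0, 0, 1); (1, 1, 0, 0); (0, 1, 0, 0))


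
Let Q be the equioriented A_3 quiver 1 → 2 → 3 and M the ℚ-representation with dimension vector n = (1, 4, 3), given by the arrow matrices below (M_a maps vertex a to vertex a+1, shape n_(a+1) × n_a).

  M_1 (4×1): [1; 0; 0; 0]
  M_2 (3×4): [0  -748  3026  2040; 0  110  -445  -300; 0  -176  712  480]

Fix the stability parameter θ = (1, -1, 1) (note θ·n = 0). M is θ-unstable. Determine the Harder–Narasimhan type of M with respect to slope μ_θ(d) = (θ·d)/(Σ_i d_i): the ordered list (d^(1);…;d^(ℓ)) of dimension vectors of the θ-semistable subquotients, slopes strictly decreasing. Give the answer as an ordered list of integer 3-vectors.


Barcode: M ≅ I[1,2], I[2,2]^2, I[2,3], I[3,3]^2. HN layers by μ_θ (3 steps, strictly decreasing):
  μ^(1)=1; μ^(2)=0; μ^(3)=-1

((0, 0, 3); (1, 1, 0); (0, 3, 0))


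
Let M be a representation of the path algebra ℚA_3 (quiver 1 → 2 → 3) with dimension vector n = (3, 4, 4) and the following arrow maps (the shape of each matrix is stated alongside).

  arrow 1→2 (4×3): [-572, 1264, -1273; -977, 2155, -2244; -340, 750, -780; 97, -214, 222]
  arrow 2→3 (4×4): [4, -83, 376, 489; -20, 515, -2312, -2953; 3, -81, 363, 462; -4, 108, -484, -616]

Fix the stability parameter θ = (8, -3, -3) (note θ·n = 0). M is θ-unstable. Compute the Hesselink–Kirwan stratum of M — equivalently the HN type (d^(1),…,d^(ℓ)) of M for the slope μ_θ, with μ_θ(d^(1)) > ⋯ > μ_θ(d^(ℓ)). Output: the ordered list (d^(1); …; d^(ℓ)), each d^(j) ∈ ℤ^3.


Interval decomposition of M: I[1,2], I[1,3]^2, I[2,2], I[3,3]^2.
HN type (ℓ=3): μ^(1)=5/2; μ^(2)=2/3; μ^(3)=-3

((1, 1, 0); (2, 2, 2); (0, 1, 2))


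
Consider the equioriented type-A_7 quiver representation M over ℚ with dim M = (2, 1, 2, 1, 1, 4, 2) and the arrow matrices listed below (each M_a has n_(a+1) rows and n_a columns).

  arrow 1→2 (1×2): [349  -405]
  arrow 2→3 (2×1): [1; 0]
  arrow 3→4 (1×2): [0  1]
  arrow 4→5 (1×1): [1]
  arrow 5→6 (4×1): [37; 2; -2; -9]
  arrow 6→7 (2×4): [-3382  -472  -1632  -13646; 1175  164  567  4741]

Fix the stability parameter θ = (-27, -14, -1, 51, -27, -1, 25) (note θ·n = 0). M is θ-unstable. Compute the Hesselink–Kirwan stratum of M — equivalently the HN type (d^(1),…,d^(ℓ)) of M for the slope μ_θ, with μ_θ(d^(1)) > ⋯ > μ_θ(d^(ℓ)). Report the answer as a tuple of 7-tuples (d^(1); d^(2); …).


Barcode: M ≅ I[1,1], I[1,3], I[3,6], I[6,6], I[6,7]^2. HN layers by μ_θ (5 steps, strictly decreasing):
  μ^(1)=25; μ^(2)=23/3; μ^(3)=-1; μ^(4)=-14; μ^(5)=-27

((0, 0, 0, 0, 0, 0, 2); (0, 0, 0, 1, 1, 1, 0); (0, 0, 2, 0, 0, 3, 0); (0, 1, 0, 0, 0, 0, 0); (2, 0, 0, 0, 0, 0, 0))


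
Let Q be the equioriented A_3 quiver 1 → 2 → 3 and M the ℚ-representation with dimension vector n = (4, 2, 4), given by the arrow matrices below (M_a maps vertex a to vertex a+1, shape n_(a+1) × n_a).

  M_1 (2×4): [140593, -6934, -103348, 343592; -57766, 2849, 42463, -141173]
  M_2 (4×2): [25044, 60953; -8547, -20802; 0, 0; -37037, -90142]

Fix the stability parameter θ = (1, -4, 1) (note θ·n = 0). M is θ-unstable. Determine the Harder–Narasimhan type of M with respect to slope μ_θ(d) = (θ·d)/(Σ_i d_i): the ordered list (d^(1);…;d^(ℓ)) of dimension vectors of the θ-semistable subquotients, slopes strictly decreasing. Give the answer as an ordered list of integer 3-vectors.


Interval decomposition of M: I[1,1]^2, I[1,3]^2, I[3,3]^2.
HN type (ℓ=2): μ^(1)=1; μ^(2)=-3/2

((2, 0, 4); (2, 2, 0))


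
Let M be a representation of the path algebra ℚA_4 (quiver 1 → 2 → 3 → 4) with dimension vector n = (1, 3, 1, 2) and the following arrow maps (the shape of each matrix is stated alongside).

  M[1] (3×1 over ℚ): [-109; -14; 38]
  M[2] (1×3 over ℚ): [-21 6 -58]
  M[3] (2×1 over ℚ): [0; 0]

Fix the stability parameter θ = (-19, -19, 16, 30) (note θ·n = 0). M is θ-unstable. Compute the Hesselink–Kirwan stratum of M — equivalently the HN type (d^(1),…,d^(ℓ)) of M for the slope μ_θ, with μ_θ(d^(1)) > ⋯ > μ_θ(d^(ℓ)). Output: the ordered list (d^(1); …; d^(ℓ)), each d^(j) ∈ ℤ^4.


Interval decomposition of M: I[1,3], I[2,2]^2, I[4,4]^2.
HN type (ℓ=3): μ^(1)=30; μ^(2)=16; μ^(3)=-19

((0, 0, 0, 2); (0, 0, 1, 0); (1, 3, 0, 0))


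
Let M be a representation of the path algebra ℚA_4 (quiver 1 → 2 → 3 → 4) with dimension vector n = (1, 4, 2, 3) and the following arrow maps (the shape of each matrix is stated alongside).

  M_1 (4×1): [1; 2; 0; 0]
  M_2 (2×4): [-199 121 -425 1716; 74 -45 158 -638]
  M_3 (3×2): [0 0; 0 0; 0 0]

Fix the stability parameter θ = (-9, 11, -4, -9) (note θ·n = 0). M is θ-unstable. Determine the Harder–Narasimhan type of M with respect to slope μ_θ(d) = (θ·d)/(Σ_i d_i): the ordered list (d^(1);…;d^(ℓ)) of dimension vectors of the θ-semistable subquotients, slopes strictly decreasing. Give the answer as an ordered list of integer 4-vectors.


Via rank(M_{q-1}∘⋯∘M_p): M ≅ I[1,3], I[2,2]^2, I[2,3], I[4,4]^3.
μ_θ-semistable layers: μ^(1)=11; μ^(2)=7/2; μ^(3)=-9

((0, 2, 0, 0); (0, 2, 2, 0); (1, 0, 0, 3))


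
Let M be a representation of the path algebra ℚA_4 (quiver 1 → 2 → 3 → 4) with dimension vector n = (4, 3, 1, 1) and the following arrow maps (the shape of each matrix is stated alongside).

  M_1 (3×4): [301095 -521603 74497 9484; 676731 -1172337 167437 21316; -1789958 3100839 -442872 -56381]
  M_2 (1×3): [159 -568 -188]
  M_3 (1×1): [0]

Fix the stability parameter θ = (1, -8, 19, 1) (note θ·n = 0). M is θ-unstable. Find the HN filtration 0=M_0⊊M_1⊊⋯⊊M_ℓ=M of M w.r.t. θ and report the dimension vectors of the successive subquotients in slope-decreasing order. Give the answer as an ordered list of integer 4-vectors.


Interval decomposition of M: I[1,1], I[1,2]^2, I[1,3], I[4,4].
HN type (ℓ=3): μ^(1)=19; μ^(2)=1; μ^(3)=-7/2

((0, 0, 1, 0); (1, 0, 0, 1); (3, 3, 0, 0))


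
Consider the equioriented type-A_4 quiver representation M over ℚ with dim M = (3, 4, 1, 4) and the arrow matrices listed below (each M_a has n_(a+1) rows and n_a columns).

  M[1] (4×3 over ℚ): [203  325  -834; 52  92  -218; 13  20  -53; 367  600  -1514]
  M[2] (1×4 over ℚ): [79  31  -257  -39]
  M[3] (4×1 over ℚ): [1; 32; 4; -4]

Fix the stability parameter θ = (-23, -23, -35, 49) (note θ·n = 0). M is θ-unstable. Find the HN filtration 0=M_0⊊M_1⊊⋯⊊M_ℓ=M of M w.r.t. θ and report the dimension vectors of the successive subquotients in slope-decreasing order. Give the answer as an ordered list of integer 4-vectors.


Interval decomposition of M: I[1,2]^2, I[1,4], I[2,2], I[4,4]^3.
HN type (ℓ=3): μ^(1)=49; μ^(2)=-23; μ^(3)=-27

((0, 0, 0, 4); (2, 3, 0, 0); (1, 1, 1, 0))


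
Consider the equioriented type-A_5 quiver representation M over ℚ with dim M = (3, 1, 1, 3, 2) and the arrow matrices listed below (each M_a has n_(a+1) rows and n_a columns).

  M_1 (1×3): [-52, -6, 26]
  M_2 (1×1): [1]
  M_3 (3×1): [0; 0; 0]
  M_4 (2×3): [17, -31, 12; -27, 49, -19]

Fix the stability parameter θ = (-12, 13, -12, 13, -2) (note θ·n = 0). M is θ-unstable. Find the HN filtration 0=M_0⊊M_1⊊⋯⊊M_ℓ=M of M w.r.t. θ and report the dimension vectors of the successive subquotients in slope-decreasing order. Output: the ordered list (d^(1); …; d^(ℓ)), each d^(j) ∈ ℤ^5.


Barcode: M ≅ I[1,1]^2, I[1,3], I[4,4], I[4,5]^2. HN layers by μ_θ (4 steps, strictly decreasing):
  μ^(1)=13; μ^(2)=11/2; μ^(3)=1/2; μ^(4)=-12

((0, 0, 0, 1, 0); (0, 0, 0, 2, 2); (0, 1, 1, 0, 0); (3, 0, 0, 0, 0))


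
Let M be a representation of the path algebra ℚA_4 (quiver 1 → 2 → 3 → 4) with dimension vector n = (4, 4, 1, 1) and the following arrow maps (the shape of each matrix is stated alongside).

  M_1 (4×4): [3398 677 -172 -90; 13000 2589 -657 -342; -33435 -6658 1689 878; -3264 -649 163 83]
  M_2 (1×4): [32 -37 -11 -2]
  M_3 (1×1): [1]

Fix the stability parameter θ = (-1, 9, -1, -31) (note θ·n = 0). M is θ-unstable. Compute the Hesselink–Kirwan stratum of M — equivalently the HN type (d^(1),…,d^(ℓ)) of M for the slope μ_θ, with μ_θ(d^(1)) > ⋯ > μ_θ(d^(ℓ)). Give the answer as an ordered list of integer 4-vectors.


Via rank(M_{q-1}∘⋯∘M_p): M ≅ I[1,2]^3, I[1,4].
μ_θ-semistable layers: μ^(1)=9; μ^(2)=-1; μ^(3)=-6

((0, 3, 0, 0); (3, 0, 0, 0); (1, 1, 1, 1))


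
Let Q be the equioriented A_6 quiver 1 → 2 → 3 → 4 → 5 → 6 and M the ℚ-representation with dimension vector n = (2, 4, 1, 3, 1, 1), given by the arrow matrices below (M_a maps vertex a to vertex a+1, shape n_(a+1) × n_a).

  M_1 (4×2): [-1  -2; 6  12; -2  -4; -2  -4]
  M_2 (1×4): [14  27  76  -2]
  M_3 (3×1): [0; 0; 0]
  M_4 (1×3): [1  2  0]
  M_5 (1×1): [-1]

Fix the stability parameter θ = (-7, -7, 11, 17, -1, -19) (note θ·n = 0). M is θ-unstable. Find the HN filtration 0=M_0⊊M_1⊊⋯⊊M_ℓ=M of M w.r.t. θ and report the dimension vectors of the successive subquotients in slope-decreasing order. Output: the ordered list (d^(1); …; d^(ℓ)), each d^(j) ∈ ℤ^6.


Barcode: M ≅ I[1,1], I[1,2], I[2,2]^2, I[2,3], I[4,4]^2, I[4,6]. HN layers by μ_θ (4 steps, strictly decreasing):
  μ^(1)=17; μ^(2)=11; μ^(3)=-1; μ^(4)=-7

((0, 0, 0, 2, 0, 0); (0, 0, 1, 0, 0, 0); (0, 0, 0, 1, 1, 1); (2, 4, 0, 0, 0, 0))


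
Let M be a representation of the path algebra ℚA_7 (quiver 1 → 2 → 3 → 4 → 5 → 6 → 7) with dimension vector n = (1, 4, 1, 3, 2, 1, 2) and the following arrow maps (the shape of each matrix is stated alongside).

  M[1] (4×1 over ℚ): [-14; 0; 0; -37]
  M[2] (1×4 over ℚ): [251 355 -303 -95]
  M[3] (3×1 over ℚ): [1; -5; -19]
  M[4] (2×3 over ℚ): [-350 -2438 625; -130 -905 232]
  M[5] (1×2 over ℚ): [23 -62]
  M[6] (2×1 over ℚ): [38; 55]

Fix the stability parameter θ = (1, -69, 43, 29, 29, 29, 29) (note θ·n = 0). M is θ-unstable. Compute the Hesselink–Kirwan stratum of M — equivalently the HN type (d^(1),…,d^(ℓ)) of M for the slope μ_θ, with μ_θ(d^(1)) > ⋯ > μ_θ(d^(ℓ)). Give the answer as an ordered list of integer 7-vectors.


Interval decomposition of M: I[1,7], I[2,2]^3, I[4,4], I[4,5], I[7,7].
HN type (ℓ=4): μ^(1)=159/5; μ^(2)=29; μ^(3)=-34; μ^(4)=-69

((0, 0, 1, 1, 1, 1, 1); (0, 0, 0, 2, 1, 0, 1); (1, 1, 0, 0, 0, 0, 0); (0, 3, 0, 0, 0, 0, 0))


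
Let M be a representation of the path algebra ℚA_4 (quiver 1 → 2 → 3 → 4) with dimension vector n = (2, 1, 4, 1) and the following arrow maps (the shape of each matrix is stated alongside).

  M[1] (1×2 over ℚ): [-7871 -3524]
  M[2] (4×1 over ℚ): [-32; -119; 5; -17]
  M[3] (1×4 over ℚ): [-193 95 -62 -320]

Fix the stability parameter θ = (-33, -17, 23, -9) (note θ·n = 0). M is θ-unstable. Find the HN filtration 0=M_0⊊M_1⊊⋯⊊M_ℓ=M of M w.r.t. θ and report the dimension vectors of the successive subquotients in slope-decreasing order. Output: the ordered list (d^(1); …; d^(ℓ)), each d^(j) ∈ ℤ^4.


Via rank(M_{q-1}∘⋯∘M_p): M ≅ I[1,1], I[1,4], I[3,3]^3.
μ_θ-semistable layers: μ^(1)=23; μ^(2)=7; μ^(3)=-17; μ^(4)=-33

((0, 0, 3, 0); (0, 0, 1, 1); (0, 1, 0, 0); (2, 0, 0, 0))


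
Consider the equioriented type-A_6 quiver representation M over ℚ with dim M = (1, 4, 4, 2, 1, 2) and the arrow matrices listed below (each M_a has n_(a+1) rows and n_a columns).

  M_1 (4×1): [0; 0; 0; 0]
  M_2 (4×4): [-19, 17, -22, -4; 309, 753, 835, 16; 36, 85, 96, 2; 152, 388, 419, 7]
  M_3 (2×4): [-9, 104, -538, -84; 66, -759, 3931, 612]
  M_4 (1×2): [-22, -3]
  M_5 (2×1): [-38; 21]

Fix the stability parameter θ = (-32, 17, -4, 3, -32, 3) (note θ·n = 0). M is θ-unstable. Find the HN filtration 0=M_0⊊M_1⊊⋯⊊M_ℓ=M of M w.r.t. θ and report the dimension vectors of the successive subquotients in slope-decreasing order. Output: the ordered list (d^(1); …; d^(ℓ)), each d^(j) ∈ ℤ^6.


Interval decomposition of M: I[1,1], I[2,3]^2, I[2,4], I[2,6], I[6,6].
HN type (ℓ=5): μ^(1)=13/2; μ^(2)=16/3; μ^(3)=3; μ^(4)=-4; μ^(5)=-32

((0, 2, 2, 0, 0, 0); (0, 1, 1, 1, 0, 0); (0, 0, 0, 0, 0, 2); (0, 1, 1, 1, 1, 0); (1, 0, 0, 0, 0, 0))


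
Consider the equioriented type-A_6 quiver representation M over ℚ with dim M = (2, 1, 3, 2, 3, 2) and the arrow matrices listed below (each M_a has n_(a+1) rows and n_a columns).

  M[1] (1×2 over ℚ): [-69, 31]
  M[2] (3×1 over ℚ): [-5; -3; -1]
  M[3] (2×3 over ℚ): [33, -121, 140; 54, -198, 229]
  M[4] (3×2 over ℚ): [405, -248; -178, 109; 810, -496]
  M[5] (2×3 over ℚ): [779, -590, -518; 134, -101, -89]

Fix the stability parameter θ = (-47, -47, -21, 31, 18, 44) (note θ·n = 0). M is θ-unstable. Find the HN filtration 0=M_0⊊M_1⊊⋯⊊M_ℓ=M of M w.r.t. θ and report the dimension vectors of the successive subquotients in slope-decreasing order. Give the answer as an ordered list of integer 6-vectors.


Via rank(M_{q-1}∘⋯∘M_p): M ≅ I[1,1], I[1,6], I[3,3], I[3,6], I[5,5].
μ_θ-semistable layers: μ^(1)=44; μ^(2)=49/2; μ^(3)=18; μ^(4)=-21; μ^(5)=-47

((0, 0, 0, 0, 0, 2); (0, 0, 0, 2, 2, 0); (0, 0, 0, 0, 1, 0); (0, 0, 3, 0, 0, 0); (2, 1, 0, 0, 0, 0))


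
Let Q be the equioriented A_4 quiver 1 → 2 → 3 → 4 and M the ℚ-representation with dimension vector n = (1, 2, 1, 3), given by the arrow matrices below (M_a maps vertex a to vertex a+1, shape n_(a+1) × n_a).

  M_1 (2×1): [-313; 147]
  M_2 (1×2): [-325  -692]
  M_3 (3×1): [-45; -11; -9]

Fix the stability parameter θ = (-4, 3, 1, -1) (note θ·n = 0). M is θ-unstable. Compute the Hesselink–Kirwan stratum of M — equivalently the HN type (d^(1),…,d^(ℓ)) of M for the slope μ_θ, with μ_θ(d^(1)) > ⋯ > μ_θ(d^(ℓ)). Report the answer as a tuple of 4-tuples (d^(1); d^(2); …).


Barcode: M ≅ I[1,4], I[2,2], I[4,4]^2. HN layers by μ_θ (4 steps, strictly decreasing):
  μ^(1)=3; μ^(2)=1; μ^(3)=-1; μ^(4)=-4

((0, 1, 0, 0); (0, 1, 1, 1); (0, 0, 0, 2); (1, 0, 0, 0))


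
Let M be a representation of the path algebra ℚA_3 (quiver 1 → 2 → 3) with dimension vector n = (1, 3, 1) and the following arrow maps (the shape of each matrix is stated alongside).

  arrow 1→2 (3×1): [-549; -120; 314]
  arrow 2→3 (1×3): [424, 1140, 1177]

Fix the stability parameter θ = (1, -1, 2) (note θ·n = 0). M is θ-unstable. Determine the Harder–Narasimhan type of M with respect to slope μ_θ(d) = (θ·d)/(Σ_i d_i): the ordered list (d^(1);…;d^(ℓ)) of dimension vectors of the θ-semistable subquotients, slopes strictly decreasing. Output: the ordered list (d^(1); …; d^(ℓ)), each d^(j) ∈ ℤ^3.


Interval decomposition of M: I[1,3], I[2,2]^2.
HN type (ℓ=3): μ^(1)=2; μ^(2)=0; μ^(3)=-1

((0, 0, 1); (1, 1, 0); (0, 2, 0))


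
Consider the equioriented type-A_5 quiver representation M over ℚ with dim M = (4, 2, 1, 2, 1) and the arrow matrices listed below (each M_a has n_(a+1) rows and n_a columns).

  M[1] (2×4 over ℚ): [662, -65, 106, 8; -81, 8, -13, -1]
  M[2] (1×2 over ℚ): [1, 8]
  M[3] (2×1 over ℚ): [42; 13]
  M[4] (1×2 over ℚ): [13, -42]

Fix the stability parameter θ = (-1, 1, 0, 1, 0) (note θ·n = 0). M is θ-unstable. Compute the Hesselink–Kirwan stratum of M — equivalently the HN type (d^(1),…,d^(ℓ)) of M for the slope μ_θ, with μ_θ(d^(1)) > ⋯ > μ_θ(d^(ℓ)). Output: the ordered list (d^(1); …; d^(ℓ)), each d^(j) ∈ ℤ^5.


Barcode: M ≅ I[1,1]^2, I[1,2], I[1,4], I[4,5]. HN layers by μ_θ (3 steps, strictly decreasing):
  μ^(1)=1; μ^(2)=1/2; μ^(3)=-1

((0, 1, 0, 1, 0); (0, 1, 1, 1, 1); (4, 0, 0, 0, 0))


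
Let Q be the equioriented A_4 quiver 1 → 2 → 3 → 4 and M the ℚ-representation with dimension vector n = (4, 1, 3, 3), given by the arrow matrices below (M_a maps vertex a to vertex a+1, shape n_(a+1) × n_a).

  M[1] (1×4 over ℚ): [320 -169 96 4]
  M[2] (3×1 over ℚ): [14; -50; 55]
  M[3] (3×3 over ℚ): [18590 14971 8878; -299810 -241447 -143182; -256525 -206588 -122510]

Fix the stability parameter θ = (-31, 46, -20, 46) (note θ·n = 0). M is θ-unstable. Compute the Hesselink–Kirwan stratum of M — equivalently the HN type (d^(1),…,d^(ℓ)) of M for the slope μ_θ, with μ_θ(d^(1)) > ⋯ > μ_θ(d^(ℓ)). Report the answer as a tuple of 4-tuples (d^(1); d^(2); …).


Interval decomposition of M: I[1,1]^3, I[1,3], I[3,4]^2, I[4,4].
HN type (ℓ=4): μ^(1)=46; μ^(2)=13; μ^(3)=-20; μ^(4)=-31

((0, 0, 0, 3); (0, 1, 1, 0); (0, 0, 2, 0); (4, 0, 0, 0))


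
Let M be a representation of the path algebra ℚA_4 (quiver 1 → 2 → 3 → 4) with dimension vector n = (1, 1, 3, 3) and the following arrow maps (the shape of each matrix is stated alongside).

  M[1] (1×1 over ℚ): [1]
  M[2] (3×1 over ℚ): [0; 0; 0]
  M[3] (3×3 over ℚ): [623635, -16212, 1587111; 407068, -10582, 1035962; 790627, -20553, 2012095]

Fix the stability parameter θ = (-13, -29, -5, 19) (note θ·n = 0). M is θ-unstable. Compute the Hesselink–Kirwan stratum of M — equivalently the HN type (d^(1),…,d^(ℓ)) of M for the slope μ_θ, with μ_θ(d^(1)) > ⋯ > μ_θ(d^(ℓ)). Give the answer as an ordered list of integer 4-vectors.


Barcode: M ≅ I[1,2], I[3,4]^3. HN layers by μ_θ (3 steps, strictly decreasing):
  μ^(1)=19; μ^(2)=-5; μ^(3)=-21

((0, 0, 0, 3); (0, 0, 3, 0); (1, 1, 0, 0))


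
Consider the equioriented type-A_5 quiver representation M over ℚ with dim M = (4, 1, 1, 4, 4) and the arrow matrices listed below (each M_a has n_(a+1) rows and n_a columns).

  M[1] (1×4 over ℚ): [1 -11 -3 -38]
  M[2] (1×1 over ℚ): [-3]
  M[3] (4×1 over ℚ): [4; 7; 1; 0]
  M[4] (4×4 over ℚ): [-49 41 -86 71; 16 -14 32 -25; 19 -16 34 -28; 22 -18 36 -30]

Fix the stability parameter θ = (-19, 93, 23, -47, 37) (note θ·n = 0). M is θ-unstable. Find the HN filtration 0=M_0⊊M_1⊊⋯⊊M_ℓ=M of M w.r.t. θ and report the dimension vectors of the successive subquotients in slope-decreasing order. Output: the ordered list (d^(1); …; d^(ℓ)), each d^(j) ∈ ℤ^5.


Interval decomposition of M: I[1,1]^3, I[1,5], I[4,4], I[4,5]^2, I[5,5].
HN type (ℓ=4): μ^(1)=37; μ^(2)=23; μ^(3)=-19; μ^(4)=-47

((0, 0, 0, 0, 4); (0, 1, 1, 1, 0); (4, 0, 0, 0, 0); (0, 0, 0, 3, 0))


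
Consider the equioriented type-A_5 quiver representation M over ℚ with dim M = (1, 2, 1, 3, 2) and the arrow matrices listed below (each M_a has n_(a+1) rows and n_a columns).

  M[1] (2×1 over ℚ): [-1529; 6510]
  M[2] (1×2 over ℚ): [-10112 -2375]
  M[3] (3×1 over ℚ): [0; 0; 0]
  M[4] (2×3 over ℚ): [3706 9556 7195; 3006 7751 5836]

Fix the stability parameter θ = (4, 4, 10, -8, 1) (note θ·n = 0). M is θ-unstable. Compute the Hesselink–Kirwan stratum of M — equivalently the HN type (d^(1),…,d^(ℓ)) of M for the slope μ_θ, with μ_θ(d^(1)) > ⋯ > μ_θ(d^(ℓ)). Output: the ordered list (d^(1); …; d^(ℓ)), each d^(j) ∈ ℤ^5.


Via rank(M_{q-1}∘⋯∘M_p): M ≅ I[1,3], I[2,2], I[4,4], I[4,5]^2.
μ_θ-semistable layers: μ^(1)=10; μ^(2)=4; μ^(3)=1; μ^(4)=-8

((0, 0, 1, 0, 0); (1, 2, 0, 0, 0); (0, 0, 0, 0, 2); (0, 0, 0, 3, 0))


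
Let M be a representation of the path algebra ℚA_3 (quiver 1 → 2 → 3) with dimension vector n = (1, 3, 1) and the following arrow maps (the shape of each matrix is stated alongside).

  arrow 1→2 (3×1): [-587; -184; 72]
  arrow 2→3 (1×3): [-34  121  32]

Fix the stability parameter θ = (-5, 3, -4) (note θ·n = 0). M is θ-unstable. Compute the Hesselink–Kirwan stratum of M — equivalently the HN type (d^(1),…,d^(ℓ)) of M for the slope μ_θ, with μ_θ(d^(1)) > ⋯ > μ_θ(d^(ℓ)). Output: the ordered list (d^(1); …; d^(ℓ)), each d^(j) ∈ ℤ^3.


Via rank(M_{q-1}∘⋯∘M_p): M ≅ I[1,3], I[2,2]^2.
μ_θ-semistable layers: μ^(1)=3; μ^(2)=-1/2; μ^(3)=-5

((0, 2, 0); (0, 1, 1); (1, 0, 0))


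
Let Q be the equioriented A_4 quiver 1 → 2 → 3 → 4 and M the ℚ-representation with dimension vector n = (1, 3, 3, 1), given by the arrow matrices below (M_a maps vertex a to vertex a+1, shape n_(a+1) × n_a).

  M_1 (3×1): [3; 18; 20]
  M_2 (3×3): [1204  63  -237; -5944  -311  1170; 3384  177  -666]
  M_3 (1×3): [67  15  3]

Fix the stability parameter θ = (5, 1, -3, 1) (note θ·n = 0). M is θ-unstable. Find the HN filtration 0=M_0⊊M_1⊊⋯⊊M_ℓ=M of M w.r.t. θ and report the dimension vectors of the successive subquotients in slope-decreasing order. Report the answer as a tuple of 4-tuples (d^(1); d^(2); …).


Barcode: M ≅ I[1,4], I[2,2], I[2,3], I[3,3]. HN layers by μ_θ (3 steps, strictly decreasing):
  μ^(1)=1; μ^(2)=-1; μ^(3)=-3

((1, 2, 1, 1); (0, 1, 1, 0); (0, 0, 1, 0))


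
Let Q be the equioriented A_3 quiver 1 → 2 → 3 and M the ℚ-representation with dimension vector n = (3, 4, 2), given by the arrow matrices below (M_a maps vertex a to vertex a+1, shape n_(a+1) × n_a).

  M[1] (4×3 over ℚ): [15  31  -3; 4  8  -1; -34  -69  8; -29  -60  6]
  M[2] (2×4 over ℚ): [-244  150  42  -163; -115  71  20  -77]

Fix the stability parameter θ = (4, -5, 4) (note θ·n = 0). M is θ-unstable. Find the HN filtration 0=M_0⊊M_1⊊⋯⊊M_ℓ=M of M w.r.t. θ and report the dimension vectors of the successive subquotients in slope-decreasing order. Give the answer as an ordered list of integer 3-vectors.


Interval decomposition of M: I[1,2], I[1,3]^2, I[2,2].
HN type (ℓ=3): μ^(1)=4; μ^(2)=-1/2; μ^(3)=-5

((0, 0, 2); (3, 3, 0); (0, 1, 0))


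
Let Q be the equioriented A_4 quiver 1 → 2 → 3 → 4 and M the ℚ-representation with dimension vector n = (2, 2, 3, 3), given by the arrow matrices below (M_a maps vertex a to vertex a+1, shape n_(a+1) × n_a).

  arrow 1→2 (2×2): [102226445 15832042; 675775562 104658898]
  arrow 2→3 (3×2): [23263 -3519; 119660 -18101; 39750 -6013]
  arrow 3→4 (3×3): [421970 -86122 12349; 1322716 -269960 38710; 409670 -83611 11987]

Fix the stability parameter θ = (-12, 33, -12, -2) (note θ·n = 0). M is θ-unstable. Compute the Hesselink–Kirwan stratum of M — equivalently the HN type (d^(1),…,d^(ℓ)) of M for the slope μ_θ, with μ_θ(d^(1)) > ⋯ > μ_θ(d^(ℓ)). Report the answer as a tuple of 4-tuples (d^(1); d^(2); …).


Barcode: M ≅ I[1,3], I[1,4], I[3,4], I[4,4]. HN layers by μ_θ (4 steps, strictly decreasing):
  μ^(1)=21/2; μ^(2)=19/3; μ^(3)=-2; μ^(4)=-12

((0, 1, 1, 0); (0, 1, 1, 1); (0, 0, 0, 2); (2, 0, 1, 0))


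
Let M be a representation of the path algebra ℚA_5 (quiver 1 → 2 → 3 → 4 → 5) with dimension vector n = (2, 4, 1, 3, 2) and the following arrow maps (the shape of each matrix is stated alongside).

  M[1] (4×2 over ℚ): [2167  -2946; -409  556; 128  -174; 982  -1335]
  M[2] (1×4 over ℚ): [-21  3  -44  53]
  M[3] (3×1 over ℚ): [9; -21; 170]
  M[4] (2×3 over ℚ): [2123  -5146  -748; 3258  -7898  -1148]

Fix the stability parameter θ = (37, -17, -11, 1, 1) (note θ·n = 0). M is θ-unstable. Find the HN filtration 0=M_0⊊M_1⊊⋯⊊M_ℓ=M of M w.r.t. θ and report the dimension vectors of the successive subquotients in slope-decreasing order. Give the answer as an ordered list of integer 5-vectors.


Barcode: M ≅ I[1,2], I[1,5], I[2,2]^2, I[4,4], I[4,5]. HN layers by μ_θ (4 steps, strictly decreasing):
  μ^(1)=10; μ^(2)=11/5; μ^(3)=1; μ^(4)=-17

((1, 1, 0, 0, 0); (1, 1, 1, 1, 1); (0, 0, 0, 2, 1); (0, 2, 0, 0, 0))


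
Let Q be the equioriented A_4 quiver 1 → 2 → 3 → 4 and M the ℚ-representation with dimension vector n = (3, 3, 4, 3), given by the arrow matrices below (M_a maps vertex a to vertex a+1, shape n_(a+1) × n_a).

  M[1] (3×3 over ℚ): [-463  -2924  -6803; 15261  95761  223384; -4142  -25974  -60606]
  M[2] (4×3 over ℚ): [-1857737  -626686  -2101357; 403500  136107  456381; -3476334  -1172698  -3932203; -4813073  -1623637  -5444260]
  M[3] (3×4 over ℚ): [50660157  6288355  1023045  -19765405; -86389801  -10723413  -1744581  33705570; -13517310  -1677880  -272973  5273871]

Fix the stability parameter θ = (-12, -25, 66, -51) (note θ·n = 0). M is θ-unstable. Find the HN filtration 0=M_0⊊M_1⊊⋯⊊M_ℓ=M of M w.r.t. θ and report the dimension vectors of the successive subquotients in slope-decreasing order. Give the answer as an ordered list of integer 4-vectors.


Via rank(M_{q-1}∘⋯∘M_p): M ≅ I[1,3], I[1,4]^2, I[3,4].
μ_θ-semistable layers: μ^(1)=66; μ^(2)=15/2; μ^(3)=-37/2

((0, 0, 1, 0); (0, 0, 3, 3); (3, 3, 0, 0))


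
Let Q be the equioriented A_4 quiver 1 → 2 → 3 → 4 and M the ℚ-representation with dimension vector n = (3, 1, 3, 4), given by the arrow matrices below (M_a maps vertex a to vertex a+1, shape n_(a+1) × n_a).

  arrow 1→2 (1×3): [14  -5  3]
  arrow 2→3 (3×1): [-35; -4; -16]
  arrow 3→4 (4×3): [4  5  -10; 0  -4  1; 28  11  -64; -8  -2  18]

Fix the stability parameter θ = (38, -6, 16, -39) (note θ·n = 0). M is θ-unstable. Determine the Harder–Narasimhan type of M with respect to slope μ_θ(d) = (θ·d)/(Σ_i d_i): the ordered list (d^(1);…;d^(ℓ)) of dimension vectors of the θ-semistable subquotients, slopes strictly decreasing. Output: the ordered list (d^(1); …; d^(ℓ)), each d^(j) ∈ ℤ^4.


Interval decomposition of M: I[1,1]^2, I[1,3], I[3,4]^2, I[4,4]^2.
HN type (ℓ=4): μ^(1)=38; μ^(2)=16; μ^(3)=-23/2; μ^(4)=-39

((2, 0, 0, 0); (1, 1, 1, 0); (0, 0, 2, 2); (0, 0, 0, 2))
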